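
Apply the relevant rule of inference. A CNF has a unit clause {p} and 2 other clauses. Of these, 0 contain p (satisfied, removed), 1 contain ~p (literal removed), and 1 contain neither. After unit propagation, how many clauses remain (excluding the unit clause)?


Satisfied (removed): 0
Shortened (remain): 1
Unchanged (remain): 1
Remaining = 1 + 1 = 2

2


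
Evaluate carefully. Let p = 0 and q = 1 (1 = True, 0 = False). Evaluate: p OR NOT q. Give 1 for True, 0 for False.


p = 0, q = 1
Operation: p OR NOT q
Evaluate: 0 OR NOT 1 = 0

0


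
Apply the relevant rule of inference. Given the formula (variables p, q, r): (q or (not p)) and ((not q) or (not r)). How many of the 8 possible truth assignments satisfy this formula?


Evaluate all 8 assignments for p, q, r:
p=0, q=0, r=0: 1
p=0, q=0, r=1: 1
p=0, q=1, r=0: 1
p=0, q=1, r=1: 0
p=1, q=0, r=0: 0
p=1, q=0, r=1: 0
p=1, q=1, r=0: 1
p=1, q=1, r=1: 0
Satisfying count = 4

4


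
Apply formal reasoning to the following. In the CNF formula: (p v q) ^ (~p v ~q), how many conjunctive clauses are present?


A CNF formula is a conjunction of clauses.
Clauses are separated by ^.
Counting the conjuncts: 2 clauses.

2


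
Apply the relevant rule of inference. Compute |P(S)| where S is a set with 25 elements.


The power set of a set with n elements has 2^n elements.
|P(S)| = 2^25 = 33554432

33554432


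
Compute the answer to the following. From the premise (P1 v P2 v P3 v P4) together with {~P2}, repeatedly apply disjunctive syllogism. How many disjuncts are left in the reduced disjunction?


Original disjuncts (4): P1, P2, P3, P4
Negated (eliminate): ~P2
Remaining disjuncts: P1, P3, P4
Count = 4 - 1 = 3

3


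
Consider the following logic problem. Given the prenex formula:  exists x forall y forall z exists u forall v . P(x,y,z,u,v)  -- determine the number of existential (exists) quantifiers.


Quantifier prefix: exists x forall y forall z exists u forall v
Mark each quantifier type:
  E U U E U
Universal count = 3, Existential count = 2
Asked for existential (exists) quantifiers: 2

2


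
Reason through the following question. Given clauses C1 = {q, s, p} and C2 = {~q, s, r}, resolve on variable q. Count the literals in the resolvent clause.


Remove q from C1 and ~q from C2.
C1 remainder: {s, p}
C2 remainder: {s, r}
Union (resolvent): {p, r, s}
Resolvent has 3 literal(s).

3


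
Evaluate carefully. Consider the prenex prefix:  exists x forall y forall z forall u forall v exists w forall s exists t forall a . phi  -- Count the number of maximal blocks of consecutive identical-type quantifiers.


Quantifier-type sequence: E A A A A E A E A  (A=forall, E=exists)
Group into maximal same-type runs:
  Ex1 | Ax4 | Ex1 | Ax1 | Ex1 | Ax1
Number of blocks = 6

6


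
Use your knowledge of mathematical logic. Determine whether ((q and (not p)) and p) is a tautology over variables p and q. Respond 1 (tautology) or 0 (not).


Check all 4 assignments:
p=0, q=0: 0
p=0, q=1: 0
p=1, q=0: 0
p=1, q=1: 0
Satisfying count = 0/4.
Tautology iff count = 4: no.

0


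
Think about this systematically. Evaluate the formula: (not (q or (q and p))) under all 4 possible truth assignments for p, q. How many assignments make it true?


Check all 4 assignments:
p=0, q=0: 1
p=0, q=1: 0
p=1, q=0: 1
p=1, q=1: 0
Count of True = 2

2


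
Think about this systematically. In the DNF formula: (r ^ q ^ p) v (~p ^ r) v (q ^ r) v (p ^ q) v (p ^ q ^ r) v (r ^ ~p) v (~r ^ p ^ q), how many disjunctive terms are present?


A DNF formula is a disjunction of terms (conjunctions).
Terms are separated by v.
Counting the disjuncts: 7 terms.

7


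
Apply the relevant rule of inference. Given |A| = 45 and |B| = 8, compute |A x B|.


The Cartesian product A x B contains all ordered pairs (a, b).
|A x B| = |A| * |B| = 45 * 8 = 360

360


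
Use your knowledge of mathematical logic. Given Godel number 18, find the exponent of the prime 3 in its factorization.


Factorize 18 by dividing by 3 repeatedly.
Division steps: 3 divides 18 exactly 2 time(s).
Exponent of 3 = 2

2


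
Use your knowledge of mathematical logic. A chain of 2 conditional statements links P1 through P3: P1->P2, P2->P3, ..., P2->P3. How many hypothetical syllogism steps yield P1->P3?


With 2 implications in a chain connecting 3 propositions:
P1->P2, P2->P3, ..., P2->P3
Steps needed = (number of implications) - 1 = 2 - 1 = 1

1


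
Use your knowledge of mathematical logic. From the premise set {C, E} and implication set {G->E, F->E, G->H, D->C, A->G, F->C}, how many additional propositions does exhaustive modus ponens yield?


Initial facts: {C, E}
Apply modus ponens to closure:
  (no implication fires)
Final known: {C, E}
New propositions: {(none)}
Count = 0

0


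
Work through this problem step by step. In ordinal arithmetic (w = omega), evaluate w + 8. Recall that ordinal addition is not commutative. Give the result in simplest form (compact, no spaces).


Compute w + 8.
Ordinal + is associative but NOT commutative; for finite n>0, n + w = w but w + n stays w+n.
w + 8 is already in normal form (a successor ordinal beyond w).
Result = w+8

w+8


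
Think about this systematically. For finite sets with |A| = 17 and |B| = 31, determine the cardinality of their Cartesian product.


The Cartesian product A x B contains all ordered pairs (a, b).
|A x B| = |A| * |B| = 17 * 31 = 527

527


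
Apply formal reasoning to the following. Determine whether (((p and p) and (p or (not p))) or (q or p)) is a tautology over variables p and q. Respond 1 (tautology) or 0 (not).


Check all 4 assignments:
p=0, q=0: 0
p=0, q=1: 1
p=1, q=0: 1
p=1, q=1: 1
Satisfying count = 3/4.
Tautology iff count = 4: no.

0


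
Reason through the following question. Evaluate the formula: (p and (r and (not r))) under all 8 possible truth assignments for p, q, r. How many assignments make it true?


Check all 8 assignments:
p=0, q=0, r=0: 0
p=0, q=0, r=1: 0
p=0, q=1, r=0: 0
p=0, q=1, r=1: 0
p=1, q=0, r=0: 0
p=1, q=0, r=1: 0
p=1, q=1, r=0: 0
p=1, q=1, r=1: 0
Count of True = 0

0


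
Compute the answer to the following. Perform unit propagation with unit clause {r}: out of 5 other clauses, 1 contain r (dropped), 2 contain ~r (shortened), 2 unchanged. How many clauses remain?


Satisfied (removed): 1
Shortened (remain): 2
Unchanged (remain): 2
Remaining = 2 + 2 = 4

4


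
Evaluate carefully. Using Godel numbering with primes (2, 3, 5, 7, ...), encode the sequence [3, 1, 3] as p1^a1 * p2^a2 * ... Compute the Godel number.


Encode each element as an exponent of the corresponding prime:
  2^3 = 8
  3^1 = 3
  5^3 = 125
Product = 8 * 3 * 125 = 3000

3000


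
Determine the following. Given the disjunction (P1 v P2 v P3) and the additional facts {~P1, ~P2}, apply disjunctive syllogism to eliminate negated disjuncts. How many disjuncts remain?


Original disjuncts (3): P1, P2, P3
Negated (eliminate): ~P1, ~P2
Remaining disjuncts: P3
Count = 3 - 2 = 1

1


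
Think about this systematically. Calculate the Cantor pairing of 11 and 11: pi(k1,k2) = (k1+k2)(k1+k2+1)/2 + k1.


k1 + k2 = 22
(k1+k2)(k1+k2+1)/2 = 22 * 23 / 2 = 253
pi = 253 + 11 = 264

264


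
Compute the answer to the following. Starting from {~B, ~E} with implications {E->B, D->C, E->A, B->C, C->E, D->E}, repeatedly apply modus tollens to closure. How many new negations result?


Initial negated facts: {~B, ~E}
Apply modus tollens to closure:
  ~E and C->E  =>  ~C
  ~E and D->E  =>  ~D
Final negated: {~B, ~C, ~D, ~E}
New negations: {~C, ~D}
Count = 2

2


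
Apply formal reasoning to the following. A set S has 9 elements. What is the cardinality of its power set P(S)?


The power set of a set with n elements has 2^n elements.
|P(S)| = 2^9 = 512

512


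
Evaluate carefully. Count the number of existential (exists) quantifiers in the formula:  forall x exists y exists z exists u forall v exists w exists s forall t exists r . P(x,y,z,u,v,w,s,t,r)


Quantifier prefix: forall x exists y exists z exists u forall v exists w exists s forall t exists r
Mark each quantifier type:
  U E E E U E E U E
Universal count = 3, Existential count = 6
Asked for existential (exists) quantifiers: 6

6


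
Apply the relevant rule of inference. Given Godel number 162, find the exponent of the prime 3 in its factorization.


Factorize 162 by dividing by 3 repeatedly.
Division steps: 3 divides 162 exactly 4 time(s).
Exponent of 3 = 4

4


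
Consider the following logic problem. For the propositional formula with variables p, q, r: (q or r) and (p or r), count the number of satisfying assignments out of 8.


Evaluate all 8 assignments for p, q, r:
p=0, q=0, r=0: 0
p=0, q=0, r=1: 1
p=0, q=1, r=0: 0
p=0, q=1, r=1: 1
p=1, q=0, r=0: 0
p=1, q=0, r=1: 1
p=1, q=1, r=0: 1
p=1, q=1, r=1: 1
Satisfying count = 5

5


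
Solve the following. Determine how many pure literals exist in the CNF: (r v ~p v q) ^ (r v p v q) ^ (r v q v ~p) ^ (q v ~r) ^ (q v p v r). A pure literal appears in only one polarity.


Check each variable for pure literal status:
p: mixed (not pure)
q: pure positive
r: mixed (not pure)
Pure literal count = 1

1


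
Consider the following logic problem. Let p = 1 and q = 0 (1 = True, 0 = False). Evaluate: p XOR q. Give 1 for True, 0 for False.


p = 1, q = 0
Operation: p XOR q
Evaluate: 1 XOR 0 = 1

1


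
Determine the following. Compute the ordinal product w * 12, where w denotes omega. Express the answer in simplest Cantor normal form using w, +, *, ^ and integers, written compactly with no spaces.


Compute w * 12.
Ordinal * is associative and left-distributive over +, but NOT commutative; for finite n>1, n*w = w but w*n stays w*n.
w * 12 means 12 copies of w concatenated: w*12.
Result = w*12

w*12


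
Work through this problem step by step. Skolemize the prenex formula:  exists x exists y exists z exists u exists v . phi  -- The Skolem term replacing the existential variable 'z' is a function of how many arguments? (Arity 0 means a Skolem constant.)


Quantifier prefix: exists x exists y exists z exists u exists v
'z' is existentially quantified at position 3.
No universal quantifiers precede it.
Skolem function arity = 0 (a Skolem constant)

0


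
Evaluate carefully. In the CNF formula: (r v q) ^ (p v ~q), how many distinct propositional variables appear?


Identify each variable that appears in the formula.
Variables found: p, q, r
Count = 3

3


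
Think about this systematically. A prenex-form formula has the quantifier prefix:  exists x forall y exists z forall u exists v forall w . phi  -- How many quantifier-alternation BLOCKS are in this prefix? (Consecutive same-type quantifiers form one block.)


Quantifier-type sequence: E A E A E A  (A=forall, E=exists)
Group into maximal same-type runs:
  Ex1 | Ax1 | Ex1 | Ax1 | Ex1 | Ax1
Number of blocks = 6

6


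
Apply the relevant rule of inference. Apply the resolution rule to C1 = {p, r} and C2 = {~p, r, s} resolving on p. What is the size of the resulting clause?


Remove p from C1 and ~p from C2.
C1 remainder: {r}
C2 remainder: {r, s}
Union (resolvent): {r, s}
Resolvent has 2 literal(s).

2


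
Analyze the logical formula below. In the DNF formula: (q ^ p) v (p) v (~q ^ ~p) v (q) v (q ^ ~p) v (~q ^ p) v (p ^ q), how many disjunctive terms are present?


A DNF formula is a disjunction of terms (conjunctions).
Terms are separated by v.
Counting the disjuncts: 7 terms.

7


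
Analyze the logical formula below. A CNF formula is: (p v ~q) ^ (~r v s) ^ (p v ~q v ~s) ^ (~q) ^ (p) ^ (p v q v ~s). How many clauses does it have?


A CNF formula is a conjunction of clauses.
Clauses are separated by ^.
Counting the conjuncts: 6 clauses.

6


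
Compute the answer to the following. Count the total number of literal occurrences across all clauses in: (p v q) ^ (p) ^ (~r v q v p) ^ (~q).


Counting literals in each clause:
Clause 1: 2 literal(s)
Clause 2: 1 literal(s)
Clause 3: 3 literal(s)
Clause 4: 1 literal(s)
Total = 7

7


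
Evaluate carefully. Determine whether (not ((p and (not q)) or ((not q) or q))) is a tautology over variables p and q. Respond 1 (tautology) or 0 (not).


Check all 4 assignments:
p=0, q=0: 0
p=0, q=1: 0
p=1, q=0: 0
p=1, q=1: 0
Satisfying count = 0/4.
Tautology iff count = 4: no.

0


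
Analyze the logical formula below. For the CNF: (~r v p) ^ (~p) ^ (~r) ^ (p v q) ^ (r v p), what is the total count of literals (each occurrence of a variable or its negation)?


Counting literals in each clause:
Clause 1: 2 literal(s)
Clause 2: 1 literal(s)
Clause 3: 1 literal(s)
Clause 4: 2 literal(s)
Clause 5: 2 literal(s)
Total = 8

8


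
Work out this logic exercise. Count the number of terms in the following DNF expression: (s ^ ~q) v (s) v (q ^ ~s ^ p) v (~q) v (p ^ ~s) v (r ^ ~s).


A DNF formula is a disjunction of terms (conjunctions).
Terms are separated by v.
Counting the disjuncts: 6 terms.

6


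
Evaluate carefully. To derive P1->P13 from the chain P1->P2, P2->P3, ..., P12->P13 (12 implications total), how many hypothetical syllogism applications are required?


With 12 implications in a chain connecting 13 propositions:
P1->P2, P2->P3, ..., P12->P13
Steps needed = (number of implications) - 1 = 12 - 1 = 11

11


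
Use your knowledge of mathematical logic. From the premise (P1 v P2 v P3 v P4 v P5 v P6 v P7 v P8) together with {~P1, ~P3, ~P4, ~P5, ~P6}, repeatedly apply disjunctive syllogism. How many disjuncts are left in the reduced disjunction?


Original disjuncts (8): P1, P2, P3, P4, P5, P6, P7, P8
Negated (eliminate): ~P1, ~P3, ~P4, ~P5, ~P6
Remaining disjuncts: P2, P7, P8
Count = 8 - 5 = 3

3


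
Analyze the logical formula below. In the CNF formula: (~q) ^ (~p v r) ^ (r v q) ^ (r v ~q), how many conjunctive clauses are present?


A CNF formula is a conjunction of clauses.
Clauses are separated by ^.
Counting the conjuncts: 4 clauses.

4


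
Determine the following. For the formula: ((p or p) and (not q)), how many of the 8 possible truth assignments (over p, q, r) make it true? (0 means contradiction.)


Check all 8 assignments:
p=0, q=0, r=0: 0
p=0, q=0, r=1: 0
p=0, q=1, r=0: 0
p=0, q=1, r=1: 0
p=1, q=0, r=0: 1
p=1, q=0, r=1: 1
p=1, q=1, r=0: 0
p=1, q=1, r=1: 0
Count of True = 2

2


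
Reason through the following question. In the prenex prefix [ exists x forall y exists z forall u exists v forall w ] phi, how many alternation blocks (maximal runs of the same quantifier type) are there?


Quantifier-type sequence: E A E A E A  (A=forall, E=exists)
Group into maximal same-type runs:
  Ex1 | Ax1 | Ex1 | Ax1 | Ex1 | Ax1
Number of blocks = 6

6


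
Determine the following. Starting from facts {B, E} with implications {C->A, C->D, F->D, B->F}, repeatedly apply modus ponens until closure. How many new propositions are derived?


Initial facts: {B, E}
Apply modus ponens to closure:
  B and B->F  =>  F
  F and F->D  =>  D
Final known: {B, D, E, F}
New propositions: {D, F}
Count = 2

2


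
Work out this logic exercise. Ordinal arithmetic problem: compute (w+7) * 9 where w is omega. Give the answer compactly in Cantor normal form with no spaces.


Compute (w+7) * 9.
Ordinal * is associative and left-distributive over +, but NOT commutative; for finite n>1, n*w = w but w*n stays w*n.
(w+7) * 9 = (w+7) repeated 9 times. Each intermediate +7 is absorbed by the following w; only the last survives: w*9+7.
Result = w*9+7

w*9+7


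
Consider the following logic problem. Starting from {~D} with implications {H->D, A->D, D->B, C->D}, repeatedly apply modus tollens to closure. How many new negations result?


Initial negated facts: {~D}
Apply modus tollens to closure:
  ~D and H->D  =>  ~H
  ~D and A->D  =>  ~A
  ~D and C->D  =>  ~C
Final negated: {~A, ~C, ~D, ~H}
New negations: {~A, ~C, ~H}
Count = 3

3


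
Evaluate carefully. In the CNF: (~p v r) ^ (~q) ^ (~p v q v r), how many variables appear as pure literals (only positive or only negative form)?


Check each variable for pure literal status:
p: pure negative
q: mixed (not pure)
r: pure positive
Pure literal count = 2

2


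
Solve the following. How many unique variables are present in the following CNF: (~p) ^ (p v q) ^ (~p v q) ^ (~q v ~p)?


Identify each variable that appears in the formula.
Variables found: p, q
Count = 2

2


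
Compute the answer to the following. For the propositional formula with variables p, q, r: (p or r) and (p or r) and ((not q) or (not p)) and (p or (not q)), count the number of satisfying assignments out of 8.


Evaluate all 8 assignments for p, q, r:
p=0, q=0, r=0: 0
p=0, q=0, r=1: 1
p=0, q=1, r=0: 0
p=0, q=1, r=1: 0
p=1, q=0, r=0: 1
p=1, q=0, r=1: 1
p=1, q=1, r=0: 0
p=1, q=1, r=1: 0
Satisfying count = 3

3


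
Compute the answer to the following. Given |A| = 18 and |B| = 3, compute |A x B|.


The Cartesian product A x B contains all ordered pairs (a, b).
|A x B| = |A| * |B| = 18 * 3 = 54

54


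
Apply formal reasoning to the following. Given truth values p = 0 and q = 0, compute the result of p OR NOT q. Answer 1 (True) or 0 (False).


p = 0, q = 0
Operation: p OR NOT q
Evaluate: 0 OR NOT 0 = 1

1


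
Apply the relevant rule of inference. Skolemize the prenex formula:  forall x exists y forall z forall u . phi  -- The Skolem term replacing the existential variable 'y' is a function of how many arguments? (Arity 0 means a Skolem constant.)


Quantifier prefix: forall x exists y forall z forall u
'y' is existentially quantified at position 2.
Universal variables preceding it: x
Skolem function arity = 1

1


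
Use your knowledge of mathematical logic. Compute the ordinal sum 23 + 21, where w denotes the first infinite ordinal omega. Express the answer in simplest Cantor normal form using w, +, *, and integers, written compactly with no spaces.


Compute 23 + 21.
Ordinal + is associative but NOT commutative; for finite n>0, n + w = w but w + n stays w+n.
Both operands finite; ordinal + agrees with natural +: 23 + 21 = 44.
Result = 44

44


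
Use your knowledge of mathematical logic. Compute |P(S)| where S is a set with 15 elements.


The power set of a set with n elements has 2^n elements.
|P(S)| = 2^15 = 32768

32768


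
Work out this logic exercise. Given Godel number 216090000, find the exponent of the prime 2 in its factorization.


Factorize 216090000 by dividing by 2 repeatedly.
Division steps: 2 divides 216090000 exactly 4 time(s).
Exponent of 2 = 4

4


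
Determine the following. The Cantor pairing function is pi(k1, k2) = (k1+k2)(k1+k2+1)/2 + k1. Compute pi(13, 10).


k1 + k2 = 23
(k1+k2)(k1+k2+1)/2 = 23 * 24 / 2 = 276
pi = 276 + 13 = 289

289


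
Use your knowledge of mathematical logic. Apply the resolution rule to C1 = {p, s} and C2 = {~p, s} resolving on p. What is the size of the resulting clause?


Remove p from C1 and ~p from C2.
C1 remainder: {s}
C2 remainder: {s}
Union (resolvent): {s}
Resolvent has 1 literal(s).

1


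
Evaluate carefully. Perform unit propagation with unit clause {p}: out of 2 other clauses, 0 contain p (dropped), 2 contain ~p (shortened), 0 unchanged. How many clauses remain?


Satisfied (removed): 0
Shortened (remain): 2
Unchanged (remain): 0
Remaining = 2 + 0 = 2

2


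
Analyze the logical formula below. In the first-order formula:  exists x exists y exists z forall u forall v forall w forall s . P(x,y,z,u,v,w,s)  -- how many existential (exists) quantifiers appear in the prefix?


Quantifier prefix: exists x exists y exists z forall u forall v forall w forall s
Mark each quantifier type:
  E E E U U U U
Universal count = 4, Existential count = 3
Asked for existential (exists) quantifiers: 3

3


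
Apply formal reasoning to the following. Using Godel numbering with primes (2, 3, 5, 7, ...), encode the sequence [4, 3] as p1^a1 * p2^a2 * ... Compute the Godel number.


Encode each element as an exponent of the corresponding prime:
  2^4 = 16
  3^3 = 27
Product = 16 * 27 = 432

432


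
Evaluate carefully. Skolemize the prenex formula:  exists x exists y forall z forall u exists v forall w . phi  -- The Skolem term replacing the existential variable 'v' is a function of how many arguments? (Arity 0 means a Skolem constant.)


Quantifier prefix: exists x exists y forall z forall u exists v forall w
'v' is existentially quantified at position 5.
Universal variables preceding it: z, u
Skolem function arity = 2

2


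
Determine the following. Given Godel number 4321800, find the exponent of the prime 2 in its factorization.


Factorize 4321800 by dividing by 2 repeatedly.
Division steps: 2 divides 4321800 exactly 3 time(s).
Exponent of 2 = 3

3


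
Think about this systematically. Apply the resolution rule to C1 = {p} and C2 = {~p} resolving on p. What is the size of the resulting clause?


Remove p from C1 and ~p from C2.
C1 remainder: {}
C2 remainder: {}
Union (resolvent): {} (empty clause)
Resolvent has 0 literal(s).

0


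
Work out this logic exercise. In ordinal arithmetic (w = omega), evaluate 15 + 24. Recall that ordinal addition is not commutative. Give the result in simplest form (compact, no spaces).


Compute 15 + 24.
Ordinal + is associative but NOT commutative; for finite n>0, n + w = w but w + n stays w+n.
Both operands finite; ordinal + agrees with natural +: 15 + 24 = 39.
Result = 39

39


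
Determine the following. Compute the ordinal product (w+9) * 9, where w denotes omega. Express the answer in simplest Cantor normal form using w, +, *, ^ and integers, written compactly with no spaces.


Compute (w+9) * 9.
Ordinal * is associative and left-distributive over +, but NOT commutative; for finite n>1, n*w = w but w*n stays w*n.
(w+9) * 9 = (w+9) repeated 9 times. Each intermediate +9 is absorbed by the following w; only the last survives: w*9+9.
Result = w*9+9

w*9+9


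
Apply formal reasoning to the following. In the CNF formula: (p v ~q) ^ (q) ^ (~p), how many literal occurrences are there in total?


Counting literals in each clause:
Clause 1: 2 literal(s)
Clause 2: 1 literal(s)
Clause 3: 1 literal(s)
Total = 4

4


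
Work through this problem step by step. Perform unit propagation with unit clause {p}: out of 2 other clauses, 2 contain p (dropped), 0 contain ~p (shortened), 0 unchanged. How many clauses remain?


Satisfied (removed): 2
Shortened (remain): 0
Unchanged (remain): 0
Remaining = 0 + 0 = 0

0


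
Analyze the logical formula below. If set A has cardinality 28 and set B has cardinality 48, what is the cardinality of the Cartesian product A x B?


The Cartesian product A x B contains all ordered pairs (a, b).
|A x B| = |A| * |B| = 28 * 48 = 1344

1344


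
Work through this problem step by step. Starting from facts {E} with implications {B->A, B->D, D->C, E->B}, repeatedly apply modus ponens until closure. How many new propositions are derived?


Initial facts: {E}
Apply modus ponens to closure:
  E and E->B  =>  B
  B and B->A  =>  A
  B and B->D  =>  D
  D and D->C  =>  C
Final known: {A, B, C, D, E}
New propositions: {A, B, C, D}
Count = 4

4


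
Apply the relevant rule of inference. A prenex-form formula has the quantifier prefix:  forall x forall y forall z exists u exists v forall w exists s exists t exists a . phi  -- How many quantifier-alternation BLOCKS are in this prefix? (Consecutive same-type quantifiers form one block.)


Quantifier-type sequence: A A A E E A E E E  (A=forall, E=exists)
Group into maximal same-type runs:
  Ax3 | Ex2 | Ax1 | Ex3
Number of blocks = 4

4


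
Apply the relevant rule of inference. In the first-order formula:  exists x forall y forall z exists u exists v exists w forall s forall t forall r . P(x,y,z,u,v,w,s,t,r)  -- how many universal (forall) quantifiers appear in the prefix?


Quantifier prefix: exists x forall y forall z exists u exists v exists w forall s forall t forall r
Mark each quantifier type:
  E U U E E E U U U
Universal count = 5, Existential count = 4
Asked for universal (forall) quantifiers: 5

5


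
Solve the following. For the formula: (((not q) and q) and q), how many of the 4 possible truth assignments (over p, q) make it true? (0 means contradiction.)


Check all 4 assignments:
p=0, q=0: 0
p=0, q=1: 0
p=1, q=0: 0
p=1, q=1: 0
Count of True = 0

0


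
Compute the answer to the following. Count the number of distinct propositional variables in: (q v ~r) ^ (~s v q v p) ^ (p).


Identify each variable that appears in the formula.
Variables found: p, q, r, s
Count = 4

4


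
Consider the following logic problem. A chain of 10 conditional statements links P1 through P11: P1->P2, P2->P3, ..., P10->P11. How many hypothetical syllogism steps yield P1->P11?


With 10 implications in a chain connecting 11 propositions:
P1->P2, P2->P3, ..., P10->P11
Steps needed = (number of implications) - 1 = 10 - 1 = 9

9


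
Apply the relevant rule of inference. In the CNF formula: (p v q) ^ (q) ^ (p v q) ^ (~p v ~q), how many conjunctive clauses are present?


A CNF formula is a conjunction of clauses.
Clauses are separated by ^.
Counting the conjuncts: 4 clauses.

4


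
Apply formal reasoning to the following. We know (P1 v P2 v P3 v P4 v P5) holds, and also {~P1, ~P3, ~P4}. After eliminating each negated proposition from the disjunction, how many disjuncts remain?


Original disjuncts (5): P1, P2, P3, P4, P5
Negated (eliminate): ~P1, ~P3, ~P4
Remaining disjuncts: P2, P5
Count = 5 - 3 = 2

2


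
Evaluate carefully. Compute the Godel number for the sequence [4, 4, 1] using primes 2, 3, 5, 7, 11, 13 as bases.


Encode each element as an exponent of the corresponding prime:
  2^4 = 16
  3^4 = 81
  5^1 = 5
Product = 16 * 81 * 5 = 6480

6480


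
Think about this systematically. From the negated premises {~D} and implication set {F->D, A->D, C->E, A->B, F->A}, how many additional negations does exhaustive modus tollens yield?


Initial negated facts: {~D}
Apply modus tollens to closure:
  ~D and F->D  =>  ~F
  ~D and A->D  =>  ~A
Final negated: {~A, ~D, ~F}
New negations: {~A, ~F}
Count = 2

2


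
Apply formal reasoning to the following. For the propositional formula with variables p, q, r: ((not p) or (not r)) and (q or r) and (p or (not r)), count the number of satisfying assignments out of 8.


Evaluate all 8 assignments for p, q, r:
p=0, q=0, r=0: 0
p=0, q=0, r=1: 0
p=0, q=1, r=0: 1
p=0, q=1, r=1: 0
p=1, q=0, r=0: 0
p=1, q=0, r=1: 0
p=1, q=1, r=0: 1
p=1, q=1, r=1: 0
Satisfying count = 2

2


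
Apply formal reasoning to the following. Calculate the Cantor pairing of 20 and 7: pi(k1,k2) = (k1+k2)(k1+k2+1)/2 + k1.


k1 + k2 = 27
(k1+k2)(k1+k2+1)/2 = 27 * 28 / 2 = 378
pi = 378 + 20 = 398

398


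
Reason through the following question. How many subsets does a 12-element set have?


The power set of a set with n elements has 2^n elements.
|P(S)| = 2^12 = 4096

4096


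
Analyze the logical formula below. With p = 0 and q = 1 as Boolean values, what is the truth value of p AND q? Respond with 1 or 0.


p = 0, q = 1
Operation: p AND q
Evaluate: 0 AND 1 = 0

0


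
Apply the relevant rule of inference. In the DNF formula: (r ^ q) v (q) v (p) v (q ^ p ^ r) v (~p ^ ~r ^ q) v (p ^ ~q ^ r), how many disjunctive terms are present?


A DNF formula is a disjunction of terms (conjunctions).
Terms are separated by v.
Counting the disjuncts: 6 terms.

6


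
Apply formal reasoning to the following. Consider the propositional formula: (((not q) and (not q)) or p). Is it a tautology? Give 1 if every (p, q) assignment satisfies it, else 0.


Check all 4 assignments:
p=0, q=0: 1
p=0, q=1: 0
p=1, q=0: 1
p=1, q=1: 1
Satisfying count = 3/4.
Tautology iff count = 4: no.

0


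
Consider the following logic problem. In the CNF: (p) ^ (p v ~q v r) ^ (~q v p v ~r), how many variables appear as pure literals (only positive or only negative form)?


Check each variable for pure literal status:
p: pure positive
q: pure negative
r: mixed (not pure)
Pure literal count = 2

2


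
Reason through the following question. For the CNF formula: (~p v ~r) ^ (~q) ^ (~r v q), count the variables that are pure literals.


Check each variable for pure literal status:
p: pure negative
q: mixed (not pure)
r: pure negative
Pure literal count = 2

2


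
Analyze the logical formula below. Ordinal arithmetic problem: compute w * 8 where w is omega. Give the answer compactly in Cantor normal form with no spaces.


Compute w * 8.
Ordinal * is associative and left-distributive over +, but NOT commutative; for finite n>1, n*w = w but w*n stays w*n.
w * 8 means 8 copies of w concatenated: w*8.
Result = w*8

w*8


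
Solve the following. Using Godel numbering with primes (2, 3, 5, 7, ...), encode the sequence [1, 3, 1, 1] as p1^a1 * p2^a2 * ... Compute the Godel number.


Encode each element as an exponent of the corresponding prime:
  2^1 = 2
  3^3 = 27
  5^1 = 5
  7^1 = 7
Product = 2 * 27 * 5 * 7 = 1890

1890


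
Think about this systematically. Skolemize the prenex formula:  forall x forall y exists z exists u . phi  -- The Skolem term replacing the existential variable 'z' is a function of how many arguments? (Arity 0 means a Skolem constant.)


Quantifier prefix: forall x forall y exists z exists u
'z' is existentially quantified at position 3.
Universal variables preceding it: x, y
Skolem function arity = 2

2


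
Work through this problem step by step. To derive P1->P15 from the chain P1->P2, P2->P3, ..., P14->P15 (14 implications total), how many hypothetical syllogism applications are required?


With 14 implications in a chain connecting 15 propositions:
P1->P2, P2->P3, ..., P14->P15
Steps needed = (number of implications) - 1 = 14 - 1 = 13

13


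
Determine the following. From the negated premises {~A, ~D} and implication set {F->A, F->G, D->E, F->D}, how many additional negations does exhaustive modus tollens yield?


Initial negated facts: {~A, ~D}
Apply modus tollens to closure:
  ~A and F->A  =>  ~F
Final negated: {~A, ~D, ~F}
New negations: {~F}
Count = 1

1


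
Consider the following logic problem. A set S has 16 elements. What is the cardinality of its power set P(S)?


The power set of a set with n elements has 2^n elements.
|P(S)| = 2^16 = 65536

65536


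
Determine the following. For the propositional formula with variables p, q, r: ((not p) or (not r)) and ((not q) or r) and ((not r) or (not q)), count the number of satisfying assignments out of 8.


Evaluate all 8 assignments for p, q, r:
p=0, q=0, r=0: 1
p=0, q=0, r=1: 1
p=0, q=1, r=0: 0
p=0, q=1, r=1: 0
p=1, q=0, r=0: 1
p=1, q=0, r=1: 0
p=1, q=1, r=0: 0
p=1, q=1, r=1: 0
Satisfying count = 3

3


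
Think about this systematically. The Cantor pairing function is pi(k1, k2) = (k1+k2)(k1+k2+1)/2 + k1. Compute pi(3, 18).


k1 + k2 = 21
(k1+k2)(k1+k2+1)/2 = 21 * 22 / 2 = 231
pi = 231 + 3 = 234

234


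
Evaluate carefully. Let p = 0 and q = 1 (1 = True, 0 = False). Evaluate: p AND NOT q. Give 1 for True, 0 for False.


p = 0, q = 1
Operation: p AND NOT q
Evaluate: 0 AND NOT 1 = 0

0


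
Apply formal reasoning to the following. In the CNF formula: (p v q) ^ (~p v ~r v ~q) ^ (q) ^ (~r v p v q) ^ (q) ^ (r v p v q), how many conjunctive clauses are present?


A CNF formula is a conjunction of clauses.
Clauses are separated by ^.
Counting the conjuncts: 6 clauses.

6


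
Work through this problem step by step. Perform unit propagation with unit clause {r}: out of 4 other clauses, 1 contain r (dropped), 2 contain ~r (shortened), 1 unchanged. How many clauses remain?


Satisfied (removed): 1
Shortened (remain): 2
Unchanged (remain): 1
Remaining = 2 + 1 = 3

3


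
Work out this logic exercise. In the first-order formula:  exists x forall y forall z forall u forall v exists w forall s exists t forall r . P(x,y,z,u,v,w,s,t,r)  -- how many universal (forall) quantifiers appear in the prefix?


Quantifier prefix: exists x forall y forall z forall u forall v exists w forall s exists t forall r
Mark each quantifier type:
  E U U U U E U E U
Universal count = 6, Existential count = 3
Asked for universal (forall) quantifiers: 6

6


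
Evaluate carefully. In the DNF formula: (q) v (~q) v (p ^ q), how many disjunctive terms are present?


A DNF formula is a disjunction of terms (conjunctions).
Terms are separated by v.
Counting the disjuncts: 3 terms.

3


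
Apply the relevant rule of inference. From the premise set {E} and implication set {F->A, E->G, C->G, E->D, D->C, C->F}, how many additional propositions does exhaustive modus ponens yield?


Initial facts: {E}
Apply modus ponens to closure:
  E and E->G  =>  G
  E and E->D  =>  D
  D and D->C  =>  C
  C and C->F  =>  F
  F and F->A  =>  A
Final known: {A, C, D, E, F, G}
New propositions: {A, C, D, F, G}
Count = 5

5


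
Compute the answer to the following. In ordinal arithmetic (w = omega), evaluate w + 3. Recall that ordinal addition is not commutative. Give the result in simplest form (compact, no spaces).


Compute w + 3.
Ordinal + is associative but NOT commutative; for finite n>0, n + w = w but w + n stays w+n.
w + 3 is already in normal form (a successor ordinal beyond w).
Result = w+3

w+3


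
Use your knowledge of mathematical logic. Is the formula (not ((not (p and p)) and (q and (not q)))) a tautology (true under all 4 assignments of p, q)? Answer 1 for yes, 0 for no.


Check all 4 assignments:
p=0, q=0: 1
p=0, q=1: 1
p=1, q=0: 1
p=1, q=1: 1
Satisfying count = 4/4.
Tautology iff count = 4: yes.

1


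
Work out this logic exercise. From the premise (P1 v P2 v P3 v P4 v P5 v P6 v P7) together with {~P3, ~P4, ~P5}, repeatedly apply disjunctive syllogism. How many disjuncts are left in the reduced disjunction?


Original disjuncts (7): P1, P2, P3, P4, P5, P6, P7
Negated (eliminate): ~P3, ~P4, ~P5
Remaining disjuncts: P1, P2, P6, P7
Count = 7 - 3 = 4

4


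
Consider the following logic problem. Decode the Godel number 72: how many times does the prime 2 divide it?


Factorize 72 by dividing by 2 repeatedly.
Division steps: 2 divides 72 exactly 3 time(s).
Exponent of 2 = 3

3


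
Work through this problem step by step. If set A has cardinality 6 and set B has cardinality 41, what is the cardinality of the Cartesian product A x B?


The Cartesian product A x B contains all ordered pairs (a, b).
|A x B| = |A| * |B| = 6 * 41 = 246

246


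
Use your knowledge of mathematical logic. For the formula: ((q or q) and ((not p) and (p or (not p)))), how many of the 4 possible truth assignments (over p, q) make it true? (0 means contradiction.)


Check all 4 assignments:
p=0, q=0: 0
p=0, q=1: 1
p=1, q=0: 0
p=1, q=1: 0
Count of True = 1

1


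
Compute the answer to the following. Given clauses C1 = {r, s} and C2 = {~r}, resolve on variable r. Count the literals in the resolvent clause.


Remove r from C1 and ~r from C2.
C1 remainder: {s}
C2 remainder: {}
Union (resolvent): {s}
Resolvent has 1 literal(s).

1


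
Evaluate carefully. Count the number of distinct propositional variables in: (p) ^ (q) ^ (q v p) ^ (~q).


Identify each variable that appears in the formula.
Variables found: p, q
Count = 2

2


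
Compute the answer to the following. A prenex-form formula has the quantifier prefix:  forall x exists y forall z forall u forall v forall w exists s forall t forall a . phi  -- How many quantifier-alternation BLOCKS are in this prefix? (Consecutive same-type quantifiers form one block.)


Quantifier-type sequence: A E A A A A E A A  (A=forall, E=exists)
Group into maximal same-type runs:
  Ax1 | Ex1 | Ax4 | Ex1 | Ax2
Number of blocks = 5

5


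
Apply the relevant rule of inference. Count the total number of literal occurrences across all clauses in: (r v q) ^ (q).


Counting literals in each clause:
Clause 1: 2 literal(s)
Clause 2: 1 literal(s)
Total = 3

3


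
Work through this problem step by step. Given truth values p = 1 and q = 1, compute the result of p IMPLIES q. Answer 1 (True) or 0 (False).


p = 1, q = 1
Operation: p IMPLIES q
Evaluate: 1 IMPLIES 1 = 1

1


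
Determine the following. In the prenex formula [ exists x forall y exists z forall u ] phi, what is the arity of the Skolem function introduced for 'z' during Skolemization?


Quantifier prefix: exists x forall y exists z forall u
'z' is existentially quantified at position 3.
Universal variables preceding it: y
Skolem function arity = 1

1


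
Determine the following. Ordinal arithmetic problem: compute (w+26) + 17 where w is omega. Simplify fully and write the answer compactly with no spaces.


Compute (w+26) + 17.
Ordinal + is associative but NOT commutative; for finite n>0, n + w = w but w + n stays w+n.
By associativity: (w+26) + 17 = w + (26+17) = w+43.
Result = w+43

w+43


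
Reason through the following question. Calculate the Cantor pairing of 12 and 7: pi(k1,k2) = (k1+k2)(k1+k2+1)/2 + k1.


k1 + k2 = 19
(k1+k2)(k1+k2+1)/2 = 19 * 20 / 2 = 190
pi = 190 + 12 = 202

202


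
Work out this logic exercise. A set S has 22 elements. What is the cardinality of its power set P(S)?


The power set of a set with n elements has 2^n elements.
|P(S)| = 2^22 = 4194304

4194304


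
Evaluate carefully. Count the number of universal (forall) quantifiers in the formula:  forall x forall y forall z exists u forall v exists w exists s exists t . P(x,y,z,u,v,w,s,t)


Quantifier prefix: forall x forall y forall z exists u forall v exists w exists s exists t
Mark each quantifier type:
  U U U E U E E E
Universal count = 4, Existential count = 4
Asked for universal (forall) quantifiers: 4

4


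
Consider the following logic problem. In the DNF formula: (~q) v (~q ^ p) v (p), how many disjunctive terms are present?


A DNF formula is a disjunction of terms (conjunctions).
Terms are separated by v.
Counting the disjuncts: 3 terms.

3


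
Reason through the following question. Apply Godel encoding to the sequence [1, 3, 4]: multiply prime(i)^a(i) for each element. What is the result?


Encode each element as an exponent of the corresponding prime:
  2^1 = 2
  3^3 = 27
  5^4 = 625
Product = 2 * 27 * 625 = 33750

33750


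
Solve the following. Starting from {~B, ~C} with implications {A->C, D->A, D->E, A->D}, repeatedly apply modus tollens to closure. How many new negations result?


Initial negated facts: {~B, ~C}
Apply modus tollens to closure:
  ~C and A->C  =>  ~A
  ~A and D->A  =>  ~D
Final negated: {~A, ~B, ~C, ~D}
New negations: {~A, ~D}
Count = 2

2


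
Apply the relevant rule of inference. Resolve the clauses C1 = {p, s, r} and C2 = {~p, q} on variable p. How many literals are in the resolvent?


Remove p from C1 and ~p from C2.
C1 remainder: {s, r}
C2 remainder: {q}
Union (resolvent): {q, r, s}
Resolvent has 3 literal(s).

3


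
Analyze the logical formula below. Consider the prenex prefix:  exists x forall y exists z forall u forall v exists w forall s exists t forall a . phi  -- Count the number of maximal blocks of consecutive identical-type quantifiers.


Quantifier-type sequence: E A E A A E A E A  (A=forall, E=exists)
Group into maximal same-type runs:
  Ex1 | Ax1 | Ex1 | Ax2 | Ex1 | Ax1 | Ex1 | Ax1
Number of blocks = 8

8


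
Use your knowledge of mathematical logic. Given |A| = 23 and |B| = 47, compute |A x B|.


The Cartesian product A x B contains all ordered pairs (a, b).
|A x B| = |A| * |B| = 23 * 47 = 1081

1081


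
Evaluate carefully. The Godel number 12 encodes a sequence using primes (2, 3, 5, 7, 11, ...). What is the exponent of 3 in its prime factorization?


Factorize 12 by dividing by 3 repeatedly.
Division steps: 3 divides 12 exactly 1 time(s).
Exponent of 3 = 1

1


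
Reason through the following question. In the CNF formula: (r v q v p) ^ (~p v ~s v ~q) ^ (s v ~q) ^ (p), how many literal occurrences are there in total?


Counting literals in each clause:
Clause 1: 3 literal(s)
Clause 2: 3 literal(s)
Clause 3: 2 literal(s)
Clause 4: 1 literal(s)
Total = 9

9
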